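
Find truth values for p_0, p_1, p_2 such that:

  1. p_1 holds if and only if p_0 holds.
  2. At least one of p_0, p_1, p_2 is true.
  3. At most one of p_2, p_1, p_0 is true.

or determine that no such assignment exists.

p_0: False, p_1: False, p_2: True

  (1) p_1=F, p_0=F — same ✓
  (2) {p_0, p_1, p_2}: 1 true — at least one ✓
  (3) {p_2, p_1, p_0}: 1 true — at most one ✓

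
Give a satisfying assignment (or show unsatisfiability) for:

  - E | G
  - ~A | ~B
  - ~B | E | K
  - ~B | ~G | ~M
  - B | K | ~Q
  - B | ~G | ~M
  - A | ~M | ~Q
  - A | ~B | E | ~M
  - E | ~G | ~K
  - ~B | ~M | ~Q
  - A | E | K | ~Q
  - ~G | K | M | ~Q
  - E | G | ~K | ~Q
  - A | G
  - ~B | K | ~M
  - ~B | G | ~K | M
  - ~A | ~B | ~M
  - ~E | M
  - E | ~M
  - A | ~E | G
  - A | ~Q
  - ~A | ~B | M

Set B = False.
Set Q = False.
Set E = True.
  then (~E | M) forces M = True.
  then (B | ~G | ~M) forces G = False.
  then (A | G) forces A = True.
Set K = False.
All clauses satisfied.

B = False; Q = False; E = True; A = True; M = True; K = False; G = False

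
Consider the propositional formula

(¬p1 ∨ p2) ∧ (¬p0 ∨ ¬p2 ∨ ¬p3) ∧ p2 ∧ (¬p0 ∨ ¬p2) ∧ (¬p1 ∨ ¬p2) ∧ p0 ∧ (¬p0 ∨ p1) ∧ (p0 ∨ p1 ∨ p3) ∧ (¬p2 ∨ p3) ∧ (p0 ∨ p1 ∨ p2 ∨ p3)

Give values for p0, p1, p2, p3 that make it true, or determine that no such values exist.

UNSATISFIABLE

Case p0 = True:
  (p2) forces p2 = True.
  Clause (¬p0 ∨ ¬p2) is falsified — contradiction.
Case p0 = False:
  Clause (p0) is falsified — contradiction.
Both cases fail, so the formula is unsatisfiable.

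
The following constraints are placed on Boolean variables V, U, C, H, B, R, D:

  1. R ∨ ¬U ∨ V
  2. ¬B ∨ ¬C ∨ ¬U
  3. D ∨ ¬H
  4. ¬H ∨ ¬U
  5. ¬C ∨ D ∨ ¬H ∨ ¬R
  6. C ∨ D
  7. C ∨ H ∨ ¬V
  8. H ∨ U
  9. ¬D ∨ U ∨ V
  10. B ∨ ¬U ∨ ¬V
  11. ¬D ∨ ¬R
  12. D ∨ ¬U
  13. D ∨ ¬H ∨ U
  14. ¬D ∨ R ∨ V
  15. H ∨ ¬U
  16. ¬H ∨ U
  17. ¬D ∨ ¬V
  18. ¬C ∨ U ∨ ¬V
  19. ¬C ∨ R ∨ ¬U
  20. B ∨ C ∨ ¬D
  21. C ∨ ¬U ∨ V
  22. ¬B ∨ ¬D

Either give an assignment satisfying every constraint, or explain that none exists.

Case U = True:
  (¬H ∨ ¬U) forces H = False.
  Clause (H ∨ ¬U) is falsified — contradiction.
Case U = False:
  (H ∨ U) forces H = True.
  Clause (¬H ∨ U) is falsified — contradiction.
Both cases fail, so the formula is unsatisfiable.

UNSATISFIABLE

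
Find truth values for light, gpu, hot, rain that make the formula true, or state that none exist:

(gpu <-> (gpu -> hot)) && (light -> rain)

light: False; gpu: True; hot: True; rain: False

  gpu <-> (gpu -> hot) = True
    gpu -> hot = True
  light -> rain = True
Both conjuncts True, so the formula holds.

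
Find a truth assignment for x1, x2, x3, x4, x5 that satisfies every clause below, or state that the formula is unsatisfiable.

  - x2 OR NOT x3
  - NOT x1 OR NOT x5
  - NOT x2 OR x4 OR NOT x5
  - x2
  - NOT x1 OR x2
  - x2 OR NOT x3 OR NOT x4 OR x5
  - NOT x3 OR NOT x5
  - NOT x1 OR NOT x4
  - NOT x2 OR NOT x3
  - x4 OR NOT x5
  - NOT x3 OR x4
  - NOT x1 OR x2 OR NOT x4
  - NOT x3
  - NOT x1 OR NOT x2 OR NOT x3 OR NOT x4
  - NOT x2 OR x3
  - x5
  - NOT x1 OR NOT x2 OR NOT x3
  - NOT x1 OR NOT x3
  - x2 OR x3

UNSATISFIABLE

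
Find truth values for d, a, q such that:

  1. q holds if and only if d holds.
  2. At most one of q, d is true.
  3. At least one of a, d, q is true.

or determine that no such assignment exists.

d=F, a=T, q=F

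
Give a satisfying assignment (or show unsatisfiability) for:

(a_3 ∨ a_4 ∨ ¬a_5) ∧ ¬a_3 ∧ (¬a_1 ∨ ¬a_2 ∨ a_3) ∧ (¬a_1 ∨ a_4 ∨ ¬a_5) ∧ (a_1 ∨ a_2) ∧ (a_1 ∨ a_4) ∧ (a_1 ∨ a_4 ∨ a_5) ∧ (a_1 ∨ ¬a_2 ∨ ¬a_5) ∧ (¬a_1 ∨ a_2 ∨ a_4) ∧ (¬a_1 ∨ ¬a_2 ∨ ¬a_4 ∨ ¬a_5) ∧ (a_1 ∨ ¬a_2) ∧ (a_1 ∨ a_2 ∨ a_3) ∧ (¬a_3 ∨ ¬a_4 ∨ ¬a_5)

a_1: True; a_2: False; a_3: False; a_4: True; a_5: False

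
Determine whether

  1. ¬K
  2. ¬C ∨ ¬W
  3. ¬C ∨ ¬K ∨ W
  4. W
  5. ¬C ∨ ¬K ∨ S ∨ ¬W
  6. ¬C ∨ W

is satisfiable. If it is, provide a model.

S = True, K = False, W = True, C = False

Unit clause (¬K) forces K = False.
Unit clause (W) forces W = True.
In (¬C ∨ ¬W) only ¬C is left, so C = False.
Set S = True.
Check each clause:
  (¬K): ¬K holds.
  (¬C ∨ ¬W): ¬C holds.
  (¬C ∨ ¬K ∨ W): ¬C holds.
  (W): W holds.
  (¬C ∨ ¬K ∨ S ∨ ¬W): ¬C holds.
  (¬C ∨ W): ¬C holds.
All clauses satisfied.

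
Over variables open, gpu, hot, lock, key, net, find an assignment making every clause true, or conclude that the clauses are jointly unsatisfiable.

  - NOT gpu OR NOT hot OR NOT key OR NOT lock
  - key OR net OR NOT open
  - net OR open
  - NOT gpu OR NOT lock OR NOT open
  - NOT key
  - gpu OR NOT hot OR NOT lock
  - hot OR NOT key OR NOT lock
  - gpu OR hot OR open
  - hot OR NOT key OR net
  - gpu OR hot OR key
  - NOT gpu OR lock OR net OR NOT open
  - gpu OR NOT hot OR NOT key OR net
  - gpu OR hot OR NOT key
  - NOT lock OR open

Unit clause (NOT key) forces key = False.
Set open = False.
  then (net OR open) forces net = True.
  then (NOT lock OR open) forces lock = False.
Set gpu = False.
  then (gpu OR hot OR open) forces hot = True.
All clauses satisfied.

open: False; gpu: False; hot: True; lock: False; key: False; net: True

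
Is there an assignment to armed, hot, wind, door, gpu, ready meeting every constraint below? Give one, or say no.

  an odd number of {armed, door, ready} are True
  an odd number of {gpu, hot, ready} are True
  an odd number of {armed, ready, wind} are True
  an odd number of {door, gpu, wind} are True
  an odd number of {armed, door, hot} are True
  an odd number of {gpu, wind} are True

armed = False; hot = True; wind = False; door = False; gpu = True; ready = True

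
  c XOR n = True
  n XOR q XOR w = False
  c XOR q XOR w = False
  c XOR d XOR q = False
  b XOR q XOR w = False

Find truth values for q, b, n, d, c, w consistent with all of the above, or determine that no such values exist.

Adding constraints 1, 2, 3 mod 2: every variable appears an even number of times on the left, so the left side is 0.
But the right sides sum to 1 (mod 2). 0 ≠ 1 — the system is inconsistent.

Unsatisfiable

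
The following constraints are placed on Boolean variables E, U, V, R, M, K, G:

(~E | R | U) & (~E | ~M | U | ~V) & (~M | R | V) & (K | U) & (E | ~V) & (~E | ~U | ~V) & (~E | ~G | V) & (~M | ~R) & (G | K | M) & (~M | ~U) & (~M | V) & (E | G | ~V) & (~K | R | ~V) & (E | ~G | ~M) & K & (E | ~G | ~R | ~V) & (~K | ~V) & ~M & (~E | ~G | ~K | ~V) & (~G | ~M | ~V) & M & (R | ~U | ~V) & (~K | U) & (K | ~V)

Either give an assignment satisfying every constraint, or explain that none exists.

Case M = True:
  Clause (~M) is falsified — contradiction.
Case M = False:
  Clause (M) is falsified — contradiction.
Both cases fail, so the formula is unsatisfiable.

Unsatisfiable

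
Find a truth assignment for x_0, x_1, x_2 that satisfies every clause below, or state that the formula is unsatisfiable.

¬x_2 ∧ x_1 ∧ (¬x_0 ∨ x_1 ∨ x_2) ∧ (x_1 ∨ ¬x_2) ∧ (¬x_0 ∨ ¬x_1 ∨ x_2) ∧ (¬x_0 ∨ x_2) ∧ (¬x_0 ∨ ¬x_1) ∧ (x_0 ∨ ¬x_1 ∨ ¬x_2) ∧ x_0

UNSATISFIABLE

Case x_0 = True:
  (¬x_2) forces x_2 = False.
  Clause (¬x_0 ∨ x_2) is falsified — contradiction.
Case x_0 = False:
  Clause (x_0) is falsified — contradiction.
Both cases fail, so the formula is unsatisfiable.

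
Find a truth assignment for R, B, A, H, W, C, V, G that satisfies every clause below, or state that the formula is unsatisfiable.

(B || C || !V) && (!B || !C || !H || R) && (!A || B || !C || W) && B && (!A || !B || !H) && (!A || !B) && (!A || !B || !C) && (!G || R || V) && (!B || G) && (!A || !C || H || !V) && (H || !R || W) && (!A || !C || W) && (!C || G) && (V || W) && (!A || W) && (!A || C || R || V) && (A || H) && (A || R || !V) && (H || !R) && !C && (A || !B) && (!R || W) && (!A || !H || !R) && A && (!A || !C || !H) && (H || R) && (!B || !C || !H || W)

Unsatisfiable — no assignment works.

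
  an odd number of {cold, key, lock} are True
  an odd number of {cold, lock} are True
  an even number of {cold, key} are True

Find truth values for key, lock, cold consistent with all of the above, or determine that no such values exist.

key = False; lock = True; cold = False

{cold, key, lock}: 1 true → odd ✓
{cold, lock}: 1 true → odd ✓
{cold, key}: 0 true → even ✓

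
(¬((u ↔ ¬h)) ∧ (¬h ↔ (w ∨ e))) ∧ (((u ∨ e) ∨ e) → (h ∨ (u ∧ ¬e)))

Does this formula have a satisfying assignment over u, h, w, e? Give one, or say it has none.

u: True, h: True, w: False, e: False

  ¬((u ↔ ¬h)) ∧ (¬h ↔ (w ∨ e)) = True
    ¬((u ↔ ¬h)) = True
      u ↔ ¬h = False
        ¬h = False
    ¬h ↔ (w ∨ e) = True
      ¬h = False
      w ∨ e = False
  ((u ∨ e) ∨ e) → (h ∨ (u ∧ ¬e)) = True
    (u ∨ e) ∨ e = True
      u ∨ e = True
    h ∨ (u ∧ ¬e) = True
      u ∧ ¬e = True
        ¬e = True
Both conjuncts True, so the formula holds.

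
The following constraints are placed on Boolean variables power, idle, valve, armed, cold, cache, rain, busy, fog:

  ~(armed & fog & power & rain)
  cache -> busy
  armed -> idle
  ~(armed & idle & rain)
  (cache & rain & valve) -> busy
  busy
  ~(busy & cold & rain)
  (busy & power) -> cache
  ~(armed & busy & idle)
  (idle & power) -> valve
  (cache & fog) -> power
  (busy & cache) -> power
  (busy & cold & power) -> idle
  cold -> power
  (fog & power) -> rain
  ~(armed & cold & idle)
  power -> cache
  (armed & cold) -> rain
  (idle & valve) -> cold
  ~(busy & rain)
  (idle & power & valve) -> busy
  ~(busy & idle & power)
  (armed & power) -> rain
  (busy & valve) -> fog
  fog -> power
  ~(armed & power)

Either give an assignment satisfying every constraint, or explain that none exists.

Unit clause (busy) forces busy = True.
In (~busy | ~rain) only ~rain is left, so rain = False.
Set power = False.
  then (~cold | power) forces cold = False.
  then (~busy | ~cache | power) forces cache = False.
  then (~fog | power) forces fog = False.
  then (~busy | fog | ~valve) forces valve = False.
Set idle = True.
  then (~armed | ~busy | ~idle) forces armed = False.
All clauses satisfied.

power=F, idle=T, valve=F, armed=F, cold=F, cache=F, rain=F, busy=T, fog=F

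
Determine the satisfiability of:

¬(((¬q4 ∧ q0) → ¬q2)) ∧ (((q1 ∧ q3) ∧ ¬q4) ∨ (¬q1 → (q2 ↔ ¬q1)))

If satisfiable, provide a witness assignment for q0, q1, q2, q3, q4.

q0=T, q1=F, q2=T, q3=T, q4=F

  ¬(((¬q4 ∧ q0) → ¬q2)) = True
    (¬q4 ∧ q0) → ¬q2 = False
      ¬q4 ∧ q0 = True
        ¬q4 = True
      ¬q2 = False
  ((q1 ∧ q3) ∧ ¬q4) ∨ (¬q1 → (q2 ↔ ¬q1)) = True
    (q1 ∧ q3) ∧ ¬q4 = False
      q1 ∧ q3 = False
      ¬q4 = True
    ¬q1 → (q2 ↔ ¬q1) = True
      ¬q1 = True
      q2 ↔ ¬q1 = True
        ¬q1 = True
Both conjuncts True, so the formula holds.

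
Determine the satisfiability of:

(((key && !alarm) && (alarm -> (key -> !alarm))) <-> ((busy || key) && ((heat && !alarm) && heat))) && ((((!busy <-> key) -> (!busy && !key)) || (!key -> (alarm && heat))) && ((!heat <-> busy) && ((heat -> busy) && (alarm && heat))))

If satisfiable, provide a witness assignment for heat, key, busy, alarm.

No satisfying assignment exists.

Case alarm = True: the formula simplifies to (((!busy <-> key) -> (!busy && !key)) || (!key -> heat)) && ((!heat <-> busy) && ((heat -> busy) && heat)).
  heat = True: simplifies to !busy && busy.
    busy = True: the conjunct !busy is False.
    busy = False: the conjunct busy is False.
  heat = False: the conjunct heat is False.
Case alarm = False: the conjunct alarm is False.
Both cases fail — unsatisfiable.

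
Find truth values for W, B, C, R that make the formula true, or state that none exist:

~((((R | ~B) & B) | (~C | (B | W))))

W = False; B = False; C = True; R = True

  ~((((R | ~B) & B) | (~C | (B | W)))) = True
    ((R | ~B) & B) | (~C | (B | W)) = False
      (R | ~B) & B = False
        R | ~B = True
          ~B = True
      ~C | (B | W) = False
        ~C = False
        B | W = False
The formula evaluates to True.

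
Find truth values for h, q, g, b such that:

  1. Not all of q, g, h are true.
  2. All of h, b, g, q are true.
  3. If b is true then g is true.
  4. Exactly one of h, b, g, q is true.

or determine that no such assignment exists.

Case h = True:
  (2) forces b = True.
  Constraint (4) is violated (h=T, b=T) — contradiction.
Case h = False:
  Constraint (2) is violated (h=F) — contradiction.
Both cases fail — unsatisfiable.

The formula is unsatisfiable.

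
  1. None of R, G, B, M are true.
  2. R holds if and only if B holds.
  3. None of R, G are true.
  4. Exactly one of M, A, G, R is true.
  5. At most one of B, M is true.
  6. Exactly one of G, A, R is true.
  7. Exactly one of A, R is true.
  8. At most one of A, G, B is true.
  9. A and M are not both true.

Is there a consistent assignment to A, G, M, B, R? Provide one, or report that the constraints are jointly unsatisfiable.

A = True, G = False, M = False, B = False, R = False

  (1) {R, G, B, M}: 0 true — none ✓
  (2) R=F, B=F — same ✓
  (3) {R, G}: 0 true — none ✓
  (4) {M, A, G, R}: 1 true — exactly one ✓
  (5) {B, M}: 0 true — at most one ✓
  (6) {G, A, R}: 1 true — exactly one ✓
  (7) {A, R}: 1 true — exactly one ✓
  (8) {A, G, B}: 1 true — at most one ✓
  (9) A=T, M=F — not both ✓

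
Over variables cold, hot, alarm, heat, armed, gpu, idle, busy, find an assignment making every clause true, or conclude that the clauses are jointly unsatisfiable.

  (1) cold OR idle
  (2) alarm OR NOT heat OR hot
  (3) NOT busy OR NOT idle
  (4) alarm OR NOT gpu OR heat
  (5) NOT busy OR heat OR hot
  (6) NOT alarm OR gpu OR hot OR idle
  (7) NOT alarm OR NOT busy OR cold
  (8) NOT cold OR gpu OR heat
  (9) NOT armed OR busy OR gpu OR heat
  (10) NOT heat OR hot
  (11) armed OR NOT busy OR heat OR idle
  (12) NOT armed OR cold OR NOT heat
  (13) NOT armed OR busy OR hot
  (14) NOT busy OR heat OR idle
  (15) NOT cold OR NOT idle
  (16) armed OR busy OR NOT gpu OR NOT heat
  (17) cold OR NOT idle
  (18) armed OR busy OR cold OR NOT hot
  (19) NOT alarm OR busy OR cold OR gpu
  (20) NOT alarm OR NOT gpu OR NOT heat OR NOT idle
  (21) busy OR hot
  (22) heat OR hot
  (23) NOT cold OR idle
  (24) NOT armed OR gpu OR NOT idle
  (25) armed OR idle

Case cold = True:
  (NOT cold OR NOT idle) forces idle = False.
  Clause (NOT cold OR idle) is falsified — contradiction.
Case cold = False:
  (cold OR idle) forces idle = True.
  Clause (cold OR NOT idle) is falsified — contradiction.
Both cases fail, so the formula is unsatisfiable.

Unsatisfiable — no assignment works.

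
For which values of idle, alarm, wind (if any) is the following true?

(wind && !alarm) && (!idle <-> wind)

idle: False, alarm: False, wind: True

  wind && !alarm = True
    !alarm = True
  !idle <-> wind = True
    !idle = True
Both conjuncts True, so the formula holds.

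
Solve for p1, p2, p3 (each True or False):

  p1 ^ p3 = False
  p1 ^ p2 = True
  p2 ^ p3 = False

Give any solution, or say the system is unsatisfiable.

Unsatisfiable — no assignment works.

Adding constraints 1, 2, 3 mod 2: every variable appears an even number of times on the left, so the left side is 0.
But the right sides sum to 1 (mod 2). 0 ≠ 1 — the system is inconsistent.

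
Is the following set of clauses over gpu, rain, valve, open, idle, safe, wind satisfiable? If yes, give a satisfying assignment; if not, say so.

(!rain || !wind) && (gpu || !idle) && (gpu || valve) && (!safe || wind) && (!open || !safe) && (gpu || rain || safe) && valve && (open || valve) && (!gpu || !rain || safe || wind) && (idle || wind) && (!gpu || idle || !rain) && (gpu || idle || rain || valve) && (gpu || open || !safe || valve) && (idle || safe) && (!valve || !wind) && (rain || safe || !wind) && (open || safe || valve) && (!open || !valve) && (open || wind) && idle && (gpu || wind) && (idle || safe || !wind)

Case open = True:
  (!open || !safe) forces safe = False.
  (valve) forces valve = True.
  Clause (!open || !valve) is falsified — contradiction.
Case open = False:
  (valve) forces valve = True.
  (!valve || !wind) forces wind = False.
  Clause (open || wind) is falsified — contradiction.
Both cases fail, so the formula is unsatisfiable.

The formula is unsatisfiable.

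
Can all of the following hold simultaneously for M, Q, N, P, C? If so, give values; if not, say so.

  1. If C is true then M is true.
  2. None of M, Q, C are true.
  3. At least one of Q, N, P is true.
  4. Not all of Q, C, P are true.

M: False, Q: False, N: True, P: True, C: False

  (1) C=F ⇒ M: vacuous ✓
  (2) {M, Q, C}: 0 true — none ✓
  (3) {Q, N, P}: 2 true — at least one ✓
  (4) {Q, C, P}: 1/3 true — not all ✓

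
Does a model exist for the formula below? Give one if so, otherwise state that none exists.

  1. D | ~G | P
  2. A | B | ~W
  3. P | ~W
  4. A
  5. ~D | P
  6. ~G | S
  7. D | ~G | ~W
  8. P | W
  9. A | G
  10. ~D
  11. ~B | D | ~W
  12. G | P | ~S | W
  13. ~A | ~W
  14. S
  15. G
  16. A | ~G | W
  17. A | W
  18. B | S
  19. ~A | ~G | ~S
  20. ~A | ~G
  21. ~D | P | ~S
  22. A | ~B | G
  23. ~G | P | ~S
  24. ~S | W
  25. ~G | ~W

Case G = True:
  (A) forces A = True.
  Clause (~A | ~G) is falsified — contradiction.
Case G = False:
  Clause (G) is falsified — contradiction.
Both cases fail, so the formula is unsatisfiable.

Unsatisfiable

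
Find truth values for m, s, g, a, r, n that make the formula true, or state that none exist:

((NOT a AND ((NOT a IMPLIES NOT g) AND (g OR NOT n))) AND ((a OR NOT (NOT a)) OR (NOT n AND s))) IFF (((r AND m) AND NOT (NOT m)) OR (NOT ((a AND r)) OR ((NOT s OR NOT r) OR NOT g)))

m = False, s = True, g = False, a = False, r = False, n = False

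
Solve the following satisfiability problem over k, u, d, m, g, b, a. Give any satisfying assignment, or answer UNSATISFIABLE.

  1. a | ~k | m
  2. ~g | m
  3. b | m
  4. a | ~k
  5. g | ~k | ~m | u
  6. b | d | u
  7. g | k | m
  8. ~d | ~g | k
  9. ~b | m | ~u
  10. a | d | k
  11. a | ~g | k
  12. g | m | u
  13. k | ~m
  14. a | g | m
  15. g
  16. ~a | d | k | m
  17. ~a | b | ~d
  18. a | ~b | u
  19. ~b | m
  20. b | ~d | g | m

k=T, u=T, d=T, m=T, g=T, b=T, a=T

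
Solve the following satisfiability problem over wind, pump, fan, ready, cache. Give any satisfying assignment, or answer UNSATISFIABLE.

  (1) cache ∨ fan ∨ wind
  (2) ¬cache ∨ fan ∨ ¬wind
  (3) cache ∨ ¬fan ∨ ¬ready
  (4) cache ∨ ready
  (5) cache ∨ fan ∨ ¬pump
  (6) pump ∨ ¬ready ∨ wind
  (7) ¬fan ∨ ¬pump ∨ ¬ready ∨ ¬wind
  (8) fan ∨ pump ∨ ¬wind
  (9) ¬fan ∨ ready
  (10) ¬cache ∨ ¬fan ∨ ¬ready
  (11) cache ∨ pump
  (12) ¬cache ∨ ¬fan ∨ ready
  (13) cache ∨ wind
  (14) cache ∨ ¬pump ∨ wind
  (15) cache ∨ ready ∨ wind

wind = False, pump = True, fan = False, ready = False, cache = True

Set wind = False.
  then (cache ∨ wind) forces cache = True.
Set pump = True.
Try fan = True:
  (¬fan ∨ ready) forces ready = True.
  clause (¬cache ∨ ¬fan ∨ ¬ready) is falsified — backtrack.
So fan = False.
Set ready = False.
All clauses satisfied.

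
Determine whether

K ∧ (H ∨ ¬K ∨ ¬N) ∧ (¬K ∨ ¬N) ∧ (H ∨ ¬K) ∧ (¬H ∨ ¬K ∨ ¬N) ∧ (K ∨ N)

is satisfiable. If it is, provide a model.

H=T, K=T, N=F

Unit clause (K) forces K = True.
In (¬K ∨ ¬N) only ¬N is left, so N = False.
In (H ∨ ¬K) only H is left, so H = True.
Check each clause:
  (K): K holds.
  (H ∨ ¬K ∨ ¬N): H holds.
  (¬K ∨ ¬N): ¬N holds.
  (H ∨ ¬K): H holds.
  (¬H ∨ ¬K ∨ ¬N): ¬N holds.
  (K ∨ N): K holds.
All clauses satisfied.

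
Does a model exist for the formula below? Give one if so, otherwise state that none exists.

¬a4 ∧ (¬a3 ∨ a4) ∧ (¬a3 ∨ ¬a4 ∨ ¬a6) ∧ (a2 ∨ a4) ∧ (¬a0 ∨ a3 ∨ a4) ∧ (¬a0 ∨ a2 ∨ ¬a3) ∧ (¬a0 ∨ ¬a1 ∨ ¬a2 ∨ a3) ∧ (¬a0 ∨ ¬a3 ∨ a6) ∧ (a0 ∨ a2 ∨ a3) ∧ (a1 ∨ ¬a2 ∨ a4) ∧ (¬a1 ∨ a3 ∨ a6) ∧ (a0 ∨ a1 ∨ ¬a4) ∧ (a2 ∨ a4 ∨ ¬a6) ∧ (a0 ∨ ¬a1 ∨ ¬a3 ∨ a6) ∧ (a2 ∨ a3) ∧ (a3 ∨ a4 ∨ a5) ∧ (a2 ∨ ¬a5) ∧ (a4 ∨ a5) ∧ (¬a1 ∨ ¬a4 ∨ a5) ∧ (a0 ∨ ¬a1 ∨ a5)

a0=F, a1=T, a2=T, a3=F, a4=F, a5=T, a6=T

Unit clause (¬a4) forces a4 = False.
In (¬a3 ∨ a4) only ¬a3 is left, so a3 = False.
In (a2 ∨ a4) only a2 is left, so a2 = True.
In (¬a0 ∨ a3 ∨ a4) only ¬a0 is left, so a0 = False.
In (a1 ∨ ¬a2 ∨ a4) only a1 is left, so a1 = True.
In (¬a1 ∨ a3 ∨ a6) only a6 is left, so a6 = True.
In (a3 ∨ a4 ∨ a5) only a5 is left, so a5 = True.
All clauses satisfied.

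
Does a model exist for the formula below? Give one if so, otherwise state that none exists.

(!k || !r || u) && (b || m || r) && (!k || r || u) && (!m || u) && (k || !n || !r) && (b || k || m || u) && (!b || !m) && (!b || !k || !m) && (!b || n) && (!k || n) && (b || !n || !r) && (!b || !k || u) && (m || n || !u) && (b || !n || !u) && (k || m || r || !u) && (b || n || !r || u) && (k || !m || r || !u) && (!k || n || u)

Set m = False.
Set k = True.
  then (!k || n) forces n = True.
Set u = True.
  then (b || !n || !u) forces b = True.
Set r = True.
All clauses satisfied.

m = False, k = True, u = True, r = True, n = True, b = True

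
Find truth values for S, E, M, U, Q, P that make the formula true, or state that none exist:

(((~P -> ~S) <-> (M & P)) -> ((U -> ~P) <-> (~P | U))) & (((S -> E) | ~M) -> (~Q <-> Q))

S = True, E = False, M = True, U = True, Q = True, P = False

  ((~P -> ~S) <-> (M & P)) -> ((U -> ~P) <-> (~P | U)) = True
    (~P -> ~S) <-> (M & P) = True
      ~P -> ~S = False
        ~P = True
        ~S = False
      M & P = False
    (U -> ~P) <-> (~P | U) = True
      U -> ~P = True
        ~P = True
      ~P | U = True
        ~P = True
  ((S -> E) | ~M) -> (~Q <-> Q) = True
    (S -> E) | ~M = False
      S -> E = False
      ~M = False
    ~Q <-> Q = False
      ~Q = False
Both conjuncts True, so the formula holds.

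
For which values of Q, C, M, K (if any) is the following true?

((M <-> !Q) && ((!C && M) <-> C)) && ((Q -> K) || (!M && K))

Q = True, C = False, M = False, K = True

  (M <-> !Q) && ((!C && M) <-> C) = True
    M <-> !Q = True
      !Q = False
    (!C && M) <-> C = True
      !C && M = False
        !C = True
  (Q -> K) || (!M && K) = True
    Q -> K = True
    !M && K = True
      !M = True
Both conjuncts True, so the formula holds.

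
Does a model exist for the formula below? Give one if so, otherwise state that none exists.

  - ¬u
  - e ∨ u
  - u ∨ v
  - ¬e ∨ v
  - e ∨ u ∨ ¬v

Unit clause (¬u) forces u = False.
In (e ∨ u) only e is left, so e = True.
In (u ∨ v) only v is left, so v = True.
Check each clause:
  (¬u): ¬u holds.
  (e ∨ u): e holds.
  (u ∨ v): v holds.
  (¬e ∨ v): v holds.
  (e ∨ u ∨ ¬v): e holds.
All clauses satisfied.

e=T, u=F, v=T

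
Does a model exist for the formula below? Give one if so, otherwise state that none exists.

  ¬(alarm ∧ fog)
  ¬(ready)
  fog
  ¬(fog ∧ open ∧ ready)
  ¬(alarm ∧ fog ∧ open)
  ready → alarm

Unit clause (¬ready) forces ready = False.
Unit clause (fog) forces fog = True.
In (¬alarm ∨ ¬fog) only ¬alarm is left, so alarm = False.
Set open = True.
Check each clause:
  (¬ready): ¬ready holds.
  (fog): fog holds.
  (alarm ∨ ¬ready): ¬ready holds.
  (¬fog ∨ ¬open ∨ ¬ready): ¬ready holds.
  (¬alarm ∨ ¬fog): ¬alarm holds.
  (¬alarm ∨ ¬fog ∨ ¬open): ¬alarm holds.
All clauses satisfied.

alarm=F; open=T; fog=T; ready=F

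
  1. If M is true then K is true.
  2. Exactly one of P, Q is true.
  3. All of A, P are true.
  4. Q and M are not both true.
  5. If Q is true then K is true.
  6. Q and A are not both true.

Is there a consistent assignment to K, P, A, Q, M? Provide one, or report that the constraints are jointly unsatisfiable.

K = True; P = True; A = True; Q = False; M = False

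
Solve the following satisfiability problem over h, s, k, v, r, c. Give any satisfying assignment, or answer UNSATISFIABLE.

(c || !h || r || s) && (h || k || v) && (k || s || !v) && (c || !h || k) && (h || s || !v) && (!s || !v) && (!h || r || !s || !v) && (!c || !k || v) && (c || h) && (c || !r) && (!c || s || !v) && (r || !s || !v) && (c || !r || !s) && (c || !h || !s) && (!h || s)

h = True; s = True; k = False; v = False; r = False; c = True

Set h = True.
  then (!h || s) forces s = True.
  then (!s || !v) forces v = False.
  then (c || !h || !s) forces c = True.
  then (!c || !k || v) forces k = False.
Set r = False.
All clauses satisfied.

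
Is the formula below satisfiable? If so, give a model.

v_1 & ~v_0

v_0 = False, v_1 = True

  ~v_0 = True
Both conjuncts True, so the formula holds.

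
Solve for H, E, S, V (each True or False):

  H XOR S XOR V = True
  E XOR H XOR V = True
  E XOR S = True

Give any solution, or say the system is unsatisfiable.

The formula is unsatisfiable.

Adding constraints 1, 2, 3 mod 2: every variable appears an even number of times on the left, so the left side is 0.
But the right sides sum to 1 (mod 2). 0 ≠ 1 — the system is inconsistent.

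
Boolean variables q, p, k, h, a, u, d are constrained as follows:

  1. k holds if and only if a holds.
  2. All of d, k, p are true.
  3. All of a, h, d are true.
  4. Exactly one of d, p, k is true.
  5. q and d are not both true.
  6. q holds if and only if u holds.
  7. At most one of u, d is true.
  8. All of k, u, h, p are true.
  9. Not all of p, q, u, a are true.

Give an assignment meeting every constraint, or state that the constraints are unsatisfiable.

Case p = True:
  (2) forces d = True.
  Constraint (4) is violated (d=T, p=T) — contradiction.
Case p = False:
  Constraint (2) is violated (p=F) — contradiction.
Both cases fail — unsatisfiable.

Unsatisfiable — no assignment works.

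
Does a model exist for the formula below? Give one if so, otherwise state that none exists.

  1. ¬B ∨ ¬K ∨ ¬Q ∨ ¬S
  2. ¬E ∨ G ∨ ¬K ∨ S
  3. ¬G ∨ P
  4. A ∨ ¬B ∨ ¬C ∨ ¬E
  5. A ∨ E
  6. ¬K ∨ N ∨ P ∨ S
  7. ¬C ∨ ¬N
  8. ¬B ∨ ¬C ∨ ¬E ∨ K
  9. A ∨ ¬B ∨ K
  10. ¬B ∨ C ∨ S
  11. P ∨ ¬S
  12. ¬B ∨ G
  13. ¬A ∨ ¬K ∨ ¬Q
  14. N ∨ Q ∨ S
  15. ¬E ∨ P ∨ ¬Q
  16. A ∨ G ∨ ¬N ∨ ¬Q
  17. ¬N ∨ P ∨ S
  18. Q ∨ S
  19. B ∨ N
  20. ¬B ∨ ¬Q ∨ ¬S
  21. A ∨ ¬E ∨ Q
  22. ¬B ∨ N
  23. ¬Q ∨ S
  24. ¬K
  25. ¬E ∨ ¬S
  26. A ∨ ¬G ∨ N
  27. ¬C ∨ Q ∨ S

Unit clause (¬K) forces K = False.
Set B = False.
  then (B ∨ N) forces N = True.
  then (¬C ∨ ¬N) forces C = False.
Try E = True:
  (¬E ∨ ¬S) forces S = False.
  (¬N ∨ P ∨ S) forces P = True.
  (Q ∨ S) forces Q = True.
  clause (¬Q ∨ S) is falsified — backtrack.
So E = False.
  then (A ∨ E) forces A = True.
Set G = True.
  then (¬G ∨ P) forces P = True.
Set S = True.
Set Q = True.
All clauses satisfied.

B: False, E: False, G: True, C: False, A: True, N: True, P: True, S: True, K: False, Q: True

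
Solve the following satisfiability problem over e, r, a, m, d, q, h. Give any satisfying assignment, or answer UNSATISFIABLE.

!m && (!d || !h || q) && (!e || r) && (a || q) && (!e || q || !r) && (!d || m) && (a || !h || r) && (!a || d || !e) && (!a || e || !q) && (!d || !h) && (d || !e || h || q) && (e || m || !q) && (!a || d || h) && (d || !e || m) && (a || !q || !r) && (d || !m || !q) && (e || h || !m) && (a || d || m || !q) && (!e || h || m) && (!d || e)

Unit clause (!m) forces m = False.
In (!d || m) only !d is left, so d = False.
In (d || !e || m) only !e is left, so e = False.
In (e || m || !q) only !q is left, so q = False.
In (a || q) only a is left, so a = True.
In (!a || d || h) only h is left, so h = True.
Set r = False.
All clauses satisfied.

e = False, r = False, a = True, m = False, d = False, q = False, h = True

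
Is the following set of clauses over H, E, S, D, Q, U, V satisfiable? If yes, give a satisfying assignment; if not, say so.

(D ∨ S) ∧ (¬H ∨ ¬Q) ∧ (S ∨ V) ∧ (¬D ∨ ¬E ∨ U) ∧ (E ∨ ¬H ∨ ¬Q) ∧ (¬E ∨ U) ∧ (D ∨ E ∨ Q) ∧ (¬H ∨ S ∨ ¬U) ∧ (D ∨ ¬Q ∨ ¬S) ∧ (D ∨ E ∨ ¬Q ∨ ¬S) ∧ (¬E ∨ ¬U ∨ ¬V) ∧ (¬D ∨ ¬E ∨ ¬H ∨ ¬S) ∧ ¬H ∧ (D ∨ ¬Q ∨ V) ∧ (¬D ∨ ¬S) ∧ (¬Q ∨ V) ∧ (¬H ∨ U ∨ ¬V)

H=F; E=F; S=F; D=T; Q=F; U=F; V=T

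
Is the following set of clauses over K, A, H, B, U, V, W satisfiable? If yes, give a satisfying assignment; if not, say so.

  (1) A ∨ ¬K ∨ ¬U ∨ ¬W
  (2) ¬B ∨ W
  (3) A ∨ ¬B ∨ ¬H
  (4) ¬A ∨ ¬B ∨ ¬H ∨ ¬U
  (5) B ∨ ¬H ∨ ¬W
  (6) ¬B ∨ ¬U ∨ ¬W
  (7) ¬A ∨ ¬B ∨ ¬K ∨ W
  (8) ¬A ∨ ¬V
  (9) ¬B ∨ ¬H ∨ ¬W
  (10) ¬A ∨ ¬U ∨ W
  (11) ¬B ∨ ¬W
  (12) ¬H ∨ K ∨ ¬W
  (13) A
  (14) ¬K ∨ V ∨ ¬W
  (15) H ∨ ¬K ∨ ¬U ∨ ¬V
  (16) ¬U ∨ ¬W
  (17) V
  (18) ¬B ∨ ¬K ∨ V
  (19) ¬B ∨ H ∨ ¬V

Case A = True:
  (¬A ∨ ¬V) forces V = False.
  Clause (V) is falsified — contradiction.
Case A = False:
  Clause (A) is falsified — contradiction.
Both cases fail, so the formula is unsatisfiable.

The formula is unsatisfiable.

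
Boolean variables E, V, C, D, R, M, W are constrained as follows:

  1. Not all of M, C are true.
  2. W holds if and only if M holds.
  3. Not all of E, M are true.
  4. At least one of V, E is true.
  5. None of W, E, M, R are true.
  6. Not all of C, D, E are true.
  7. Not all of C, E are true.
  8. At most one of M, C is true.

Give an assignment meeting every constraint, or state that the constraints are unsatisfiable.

E=F, V=T, C=T, D=T, R=F, M=F, W=F

  (1) {M, C}: 1/2 true — not all ✓
  (2) W=F, M=F — same ✓
  (3) {E, M}: 0/2 true — not all ✓
  (4) {V, E}: 1 true — at least one ✓
  (5) {W, E, M, R}: 0 true — none ✓
  (6) {C, D, E}: 2/3 true — not all ✓
  (7) {C, E}: 1/2 true — not all ✓
  (8) {M, C}: 1 true — at most one ✓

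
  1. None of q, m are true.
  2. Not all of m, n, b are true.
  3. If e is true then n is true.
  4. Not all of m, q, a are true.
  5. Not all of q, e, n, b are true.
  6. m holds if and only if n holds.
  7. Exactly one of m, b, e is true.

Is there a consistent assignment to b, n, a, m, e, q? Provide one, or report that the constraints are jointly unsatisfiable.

b: True, n: False, a: True, m: False, e: False, q: False

  (1) {q, m}: 0 true — none ✓
  (2) {m, n, b}: 1/3 true — not all ✓
  (3) e=F ⇒ n: vacuous ✓
  (4) {m, q, a}: 1/3 true — not all ✓
  (5) {q, e, n, b}: 1/4 true — not all ✓
  (6) m=F, n=F — same ✓
  (7) {m, b, e}: 1 true — exactly one ✓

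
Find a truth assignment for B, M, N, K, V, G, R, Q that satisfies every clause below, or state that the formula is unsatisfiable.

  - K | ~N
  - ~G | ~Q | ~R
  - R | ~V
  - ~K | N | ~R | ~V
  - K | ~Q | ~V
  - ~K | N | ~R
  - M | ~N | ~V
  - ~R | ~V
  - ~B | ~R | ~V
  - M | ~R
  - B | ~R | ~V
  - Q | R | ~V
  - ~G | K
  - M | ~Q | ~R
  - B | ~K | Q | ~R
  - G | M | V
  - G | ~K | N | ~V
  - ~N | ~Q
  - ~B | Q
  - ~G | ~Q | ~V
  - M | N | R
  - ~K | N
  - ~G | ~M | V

B=F, M=T, N=T, K=T, V=F, G=F, R=F, Q=F

Set B = False.
Set M = True.
Set N = True.
  then (K | ~N) forces K = True.
  then (~N | ~Q) forces Q = False.
  then (B | ~K | Q | ~R) forces R = False.
  then (R | ~V) forces V = False.
  then (~G | ~M | V) forces G = False.
All clauses satisfied.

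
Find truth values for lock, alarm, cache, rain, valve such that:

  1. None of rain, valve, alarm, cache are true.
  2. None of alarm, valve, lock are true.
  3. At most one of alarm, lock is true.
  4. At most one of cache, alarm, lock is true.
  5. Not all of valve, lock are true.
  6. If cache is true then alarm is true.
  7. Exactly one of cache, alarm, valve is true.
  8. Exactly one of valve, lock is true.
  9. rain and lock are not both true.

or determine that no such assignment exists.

UNSATISFIABLE

Case lock = True:
  Constraint (2) is violated (lock=T) — contradiction.
Case lock = False:
  (1) forces rain = False.
  (1) forces valve = False.
  Constraint (8) is violated (valve=F, lock=F) — contradiction.
Both cases fail — unsatisfiable.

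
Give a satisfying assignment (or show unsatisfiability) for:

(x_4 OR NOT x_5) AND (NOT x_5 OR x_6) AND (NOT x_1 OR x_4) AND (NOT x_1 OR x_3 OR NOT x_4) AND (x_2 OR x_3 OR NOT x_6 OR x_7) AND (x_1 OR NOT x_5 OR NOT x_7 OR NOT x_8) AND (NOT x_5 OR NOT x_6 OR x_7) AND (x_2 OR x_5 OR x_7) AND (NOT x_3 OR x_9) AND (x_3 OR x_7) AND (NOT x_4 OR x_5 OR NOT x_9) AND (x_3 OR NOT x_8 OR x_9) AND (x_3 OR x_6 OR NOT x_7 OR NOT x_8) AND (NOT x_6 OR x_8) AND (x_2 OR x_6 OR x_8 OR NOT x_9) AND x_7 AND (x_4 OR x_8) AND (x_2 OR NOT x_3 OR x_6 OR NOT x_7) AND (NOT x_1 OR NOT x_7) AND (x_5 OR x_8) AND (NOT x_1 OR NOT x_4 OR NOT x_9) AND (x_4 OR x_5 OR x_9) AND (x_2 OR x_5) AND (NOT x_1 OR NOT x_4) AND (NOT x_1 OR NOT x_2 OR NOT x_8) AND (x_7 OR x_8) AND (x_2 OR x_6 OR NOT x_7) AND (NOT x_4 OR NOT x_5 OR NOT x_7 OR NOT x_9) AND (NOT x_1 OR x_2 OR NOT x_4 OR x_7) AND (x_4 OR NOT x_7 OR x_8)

x_1 = False, x_2 = True, x_3 = True, x_4 = False, x_5 = False, x_6 = False, x_7 = True, x_8 = True, x_9 = True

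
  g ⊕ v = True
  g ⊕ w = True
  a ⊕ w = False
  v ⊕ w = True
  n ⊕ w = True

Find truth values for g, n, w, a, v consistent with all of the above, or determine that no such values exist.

Adding constraints 1, 2, 4 mod 2: every variable appears an even number of times on the left, so the left side is 0.
But the right sides sum to 1 (mod 2). 0 ≠ 1 — the system is inconsistent.

Unsatisfiable — no assignment works.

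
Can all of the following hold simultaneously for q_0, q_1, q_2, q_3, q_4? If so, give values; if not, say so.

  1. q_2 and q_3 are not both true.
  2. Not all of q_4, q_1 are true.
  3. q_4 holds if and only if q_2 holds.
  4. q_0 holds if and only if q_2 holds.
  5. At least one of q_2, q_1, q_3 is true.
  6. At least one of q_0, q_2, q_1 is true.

q_0: True; q_1: False; q_2: True; q_3: False; q_4: True

  (1) q_2=T, q_3=F — not both ✓
  (2) {q_4, q_1}: 1/2 true — not all ✓
  (3) q_4=T, q_2=T — same ✓
  (4) q_0=T, q_2=T — same ✓
  (5) {q_2, q_1, q_3}: 1 true — at least one ✓
  (6) {q_0, q_2, q_1}: 2 true — at least one ✓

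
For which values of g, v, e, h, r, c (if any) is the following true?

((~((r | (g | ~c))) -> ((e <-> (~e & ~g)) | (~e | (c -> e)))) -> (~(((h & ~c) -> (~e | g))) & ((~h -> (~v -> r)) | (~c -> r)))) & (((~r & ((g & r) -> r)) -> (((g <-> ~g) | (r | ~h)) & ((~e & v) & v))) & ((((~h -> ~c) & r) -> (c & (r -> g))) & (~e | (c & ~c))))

The formula is unsatisfiable.

Case e = True: the formula simplifies to (~(((h & ~c) -> g)) & ((~h -> (~v -> r)) | (~c -> r))) & (~((~r & ((g & r) -> r))) & ((((~h -> ~c) & r) -> (c & (r -> g))) & (c & ~c))).
  c = True: the conjunct ~(((h & ~c) -> g)) becomes ~((False -> g)) = False.
  c = False: the conjunct c is False.
Case e = False: the conjunct (~((r | (g | ~c))) -> ((e <-> (~e & ~g)) | (~e | (c -> e)))) -> (~(((h & ~c) -> (~e | g))) & ((~h -> (~v -> r)) | (~c -> r))) becomes (~((r | (g | ~c))) -> True) -> (False & ((~h -> (~v -> r)) | (~c -> r))) = False.
Both cases fail — unsatisfiable.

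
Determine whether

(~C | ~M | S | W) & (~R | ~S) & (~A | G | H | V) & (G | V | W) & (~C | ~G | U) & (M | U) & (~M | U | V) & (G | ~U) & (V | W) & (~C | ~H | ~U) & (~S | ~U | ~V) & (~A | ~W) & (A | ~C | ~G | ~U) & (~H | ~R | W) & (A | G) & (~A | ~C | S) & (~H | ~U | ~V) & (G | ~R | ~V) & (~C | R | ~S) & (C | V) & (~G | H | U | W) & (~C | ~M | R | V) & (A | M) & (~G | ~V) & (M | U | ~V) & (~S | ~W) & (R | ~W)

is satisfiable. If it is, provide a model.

Set W = False.
  then (V | W) forces V = True.
  then (~G | ~V) forces G = False.
  then (G | ~U) forces U = False.
  then (A | G) forces A = True.
  then (G | ~R | ~V) forces R = False.
  then (M | U | ~V) forces M = True.
Set H = False.
Set S = True.
  then (~C | R | ~S) forces C = False.
All clauses satisfied.

W: False, R: False, G: False, A: True, V: True, U: False, H: False, S: True, C: False, M: True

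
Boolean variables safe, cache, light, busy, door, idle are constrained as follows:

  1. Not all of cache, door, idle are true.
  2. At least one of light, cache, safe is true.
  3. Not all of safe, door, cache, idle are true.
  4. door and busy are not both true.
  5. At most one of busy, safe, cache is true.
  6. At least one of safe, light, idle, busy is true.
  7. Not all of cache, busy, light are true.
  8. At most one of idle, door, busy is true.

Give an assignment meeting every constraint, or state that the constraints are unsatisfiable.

safe = True, cache = False, light = True, busy = False, door = False, idle = False

  (1) {cache, door, idle}: 0/3 true — not all ✓
  (2) {light, cache, safe}: 2 true — at least one ✓
  (3) {safe, door, cache, idle}: 1/4 true — not all ✓
  (4) door=F, busy=F — not both ✓
  (5) {busy, safe, cache}: 1 true — at most one ✓
  (6) {safe, light, idle, busy}: 2 true — at least one ✓
  (7) {cache, busy, light}: 1/3 true — not all ✓
  (8) {idle, door, busy}: 0 true — at most one ✓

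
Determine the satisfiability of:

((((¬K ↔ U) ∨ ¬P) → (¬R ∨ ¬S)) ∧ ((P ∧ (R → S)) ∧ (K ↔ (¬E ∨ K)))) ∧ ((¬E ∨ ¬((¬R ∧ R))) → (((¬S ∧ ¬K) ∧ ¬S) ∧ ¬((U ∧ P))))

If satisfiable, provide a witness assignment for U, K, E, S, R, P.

U: False, K: False, E: True, S: False, R: False, P: True

  (((¬K ↔ U) ∨ ¬P) → (¬R ∨ ¬S)) ∧ ((P ∧ (R → S)) ∧ (K ↔ (¬E ∨ K))) = True
    ((¬K ↔ U) ∨ ¬P) → (¬R ∨ ¬S) = True
      (¬K ↔ U) ∨ ¬P = False
        ¬K ↔ U = False
          ¬K = True
        ¬P = False
      ¬R ∨ ¬S = True
        ¬R = True
        ¬S = True
    (P ∧ (R → S)) ∧ (K ↔ (¬E ∨ K)) = True
      P ∧ (R → S) = True
        R → S = True
      K ↔ (¬E ∨ K) = True
        ¬E ∨ K = False
          ¬E = False
  (¬E ∨ ¬((¬R ∧ R))) → (((¬S ∧ ¬K) ∧ ¬S) ∧ ¬((U ∧ P))) = True
    ¬E ∨ ¬((¬R ∧ R)) = True
      ¬E = False
      ¬((¬R ∧ R)) = True
        ¬R ∧ R = False
          ¬R = True
    ((¬S ∧ ¬K) ∧ ¬S) ∧ ¬((U ∧ P)) = True
      (¬S ∧ ¬K) ∧ ¬S = True
        ¬S ∧ ¬K = True
          ¬S = True
          ¬K = True
        ¬S = True
      ¬((U ∧ P)) = True
        U ∧ P = False
Both conjuncts True, so the formula holds.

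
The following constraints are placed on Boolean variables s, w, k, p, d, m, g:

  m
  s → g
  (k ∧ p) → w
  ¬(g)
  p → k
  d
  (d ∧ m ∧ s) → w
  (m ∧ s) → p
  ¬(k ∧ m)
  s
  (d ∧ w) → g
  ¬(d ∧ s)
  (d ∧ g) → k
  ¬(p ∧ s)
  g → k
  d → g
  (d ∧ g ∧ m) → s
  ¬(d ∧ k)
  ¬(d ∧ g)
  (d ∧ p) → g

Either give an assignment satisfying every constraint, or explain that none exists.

Case s = True:
  (d) forces d = True.
  Clause (¬d ∨ ¬s) is falsified — contradiction.
Case s = False:
  Clause (s) is falsified — contradiction.
Both cases fail, so the formula is unsatisfiable.

Unsatisfiable — no assignment works.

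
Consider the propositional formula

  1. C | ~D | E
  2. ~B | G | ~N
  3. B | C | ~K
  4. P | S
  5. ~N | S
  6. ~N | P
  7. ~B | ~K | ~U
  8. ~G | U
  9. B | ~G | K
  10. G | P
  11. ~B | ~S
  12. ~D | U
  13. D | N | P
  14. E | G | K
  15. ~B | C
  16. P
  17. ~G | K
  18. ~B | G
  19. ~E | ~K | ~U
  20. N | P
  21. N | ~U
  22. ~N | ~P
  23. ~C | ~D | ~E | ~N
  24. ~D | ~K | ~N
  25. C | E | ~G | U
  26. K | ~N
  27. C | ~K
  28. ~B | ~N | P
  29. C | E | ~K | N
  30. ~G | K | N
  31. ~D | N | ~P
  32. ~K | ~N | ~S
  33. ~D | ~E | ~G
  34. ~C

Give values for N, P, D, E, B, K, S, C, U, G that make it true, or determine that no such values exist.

N = False, P = True, D = False, E = True, B = False, K = False, S = False, C = False, U = False, G = False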